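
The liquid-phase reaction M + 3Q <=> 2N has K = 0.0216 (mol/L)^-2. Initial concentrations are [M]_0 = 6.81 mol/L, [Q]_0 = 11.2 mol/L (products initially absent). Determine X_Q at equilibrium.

X = 0.527

Let X = conversion of Q; extent ξ = 11.2X/3 mol/L.
Concentrations: [M] = 6.81 − 3.73X; [Q] = 11.2 − 11.2X; [N] = 7.47X.
K = [N]^2 / ([M] [Q]^3).
Equating to 0.0216 (mol/L)^-2: the physical root is X = 0.527.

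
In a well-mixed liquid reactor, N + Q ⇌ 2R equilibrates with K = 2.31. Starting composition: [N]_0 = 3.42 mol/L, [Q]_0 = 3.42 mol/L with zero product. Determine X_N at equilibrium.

X = 0.432

Let X = conversion of N; extent ξ = 3.42·X mol/L.
Concentrations: [N] = 3.42 − 3.42X; [Q] = 3.42 − 3.42X; [R] = 6.84X.
K = [R]^2 / ([N] [Q]).
Equating to 2.31: the physical root is X = 0.432.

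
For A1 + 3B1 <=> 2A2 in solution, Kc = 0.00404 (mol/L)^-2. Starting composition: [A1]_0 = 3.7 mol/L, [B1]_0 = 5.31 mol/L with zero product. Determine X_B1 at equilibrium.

X = 0.255

Let X = conversion of B1; extent ξ = 5.31X/3 mol/L.
Concentrations: [A1] = 3.7 − 1.77X; [B1] = 5.31 − 5.31X; [A2] = 3.54X.
Kc = [A2]^2 / ([A1] [B1]^3).
Equating to 0.00404 (mol/L)^-2: the physical root is X = 0.255.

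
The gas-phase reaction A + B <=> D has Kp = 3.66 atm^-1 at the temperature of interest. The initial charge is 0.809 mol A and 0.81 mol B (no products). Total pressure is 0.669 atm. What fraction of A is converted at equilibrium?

X = 0.462

Let X = conversion of A (basis 0.809 mol A); extent of reaction ξ = 0.809X.
Mole table: n_A = 0.809 − 0.809X; n_B = 0.81 − 0.809X; n_D = 0.809X.
n_T = Σnᵢ = 1.62 − 0.809X.
Mole fractions y_i = n_i/n_T; Kp = p_D / (p_A p_B) with p_i = y_i·P.
Equating to 3.66 atm^-1 and solving on 0 < X < 1: X = 0.462.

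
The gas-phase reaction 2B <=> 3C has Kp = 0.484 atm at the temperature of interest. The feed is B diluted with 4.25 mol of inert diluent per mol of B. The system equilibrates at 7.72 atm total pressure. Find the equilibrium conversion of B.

X = 0.349

Basis: 1 mol B initially; let X = conversion of B. Extent ξ = 0.5X.
Moles: n_B = 1 − X; n_C = 1.5X; n_I = 4.25 (inert).
n_T = Σnᵢ = 5.25 + 0.5X.
With p_i = (n_i/n_T)P, Kp = p_C^3 / (p_B^2).
Substituting and setting equal to 0.484 atm gives a polynomial in X; the root in (0,1) is X = 0.349.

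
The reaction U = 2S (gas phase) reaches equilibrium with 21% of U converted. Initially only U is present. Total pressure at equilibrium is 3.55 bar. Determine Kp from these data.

Kp = 0.655 bar

Take 1 mol U as basis and let X be its fractional conversion, so ξ = X.
Species balance: n_U = 1 − X; n_S = 2X.
n_T = Σnᵢ = 1 + X.
At X = 0.21: n_U = 0.79, n_S = 0.42, n_T = 1.21.
p_i = (n_i/n_T)·P. Kp = p_S^2 / (p_U) = 0.655 bar.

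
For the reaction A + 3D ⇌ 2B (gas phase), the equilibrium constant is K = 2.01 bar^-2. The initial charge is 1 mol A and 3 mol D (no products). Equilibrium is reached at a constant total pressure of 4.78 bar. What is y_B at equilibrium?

Let X = conversion of A (basis 1 mol A); extent of reaction ξ = X.
Species balance: n_A = 1 − X; n_D = 3 − 3X; n_B = 2X.
n_T = Σnᵢ = 4 − 2X.
With p_i = (n_i/n_T)P, K = p_B^2 / (p_A p_D^3).
Setting this equal to 2.01 bar^-2 and taking the physical root (0 < X < 1) gives X = 0.681.
Then n_B = 1.36, n_T = 2.64, so y_B = 0.516.

y_B = 0.516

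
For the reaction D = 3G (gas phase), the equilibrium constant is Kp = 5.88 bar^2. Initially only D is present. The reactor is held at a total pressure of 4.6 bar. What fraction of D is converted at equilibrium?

X = 0.260

Basis: 1 mol D initially; let X = conversion of D. Extent ξ = X.
Moles: n_D = 1 − X; n_G = 3X.
Summing: n_T = 1 + 2X.
Mole fractions y_i = n_i/n_T; Kp = p_G^3 / (p_D) with p_i = y_i·P.
Setting this equal to 5.88 bar^2 and taking the physical root (0 < X < 1) gives X = 0.260.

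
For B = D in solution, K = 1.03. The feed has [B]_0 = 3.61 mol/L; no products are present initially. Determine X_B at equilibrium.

X = 0.507

Let X = conversion of B; extent ξ = 3.61·X mol/L.
Concentrations: [B] = 3.61 − 3.61X; [D] = 3.61X.
K = [D] / ([B]).
Setting equal to 1.03 and solving for X on (0,1) gives X = 0.507.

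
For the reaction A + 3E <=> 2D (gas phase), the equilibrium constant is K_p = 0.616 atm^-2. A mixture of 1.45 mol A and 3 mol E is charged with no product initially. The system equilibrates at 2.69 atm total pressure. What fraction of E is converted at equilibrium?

X = 0.518

Take 3 mol E as basis and let X be its fractional conversion, so ξ = X.
Mole table: n_A = 1.45 − X; n_E = 3 − 3X; n_D = 2X.
n_T = Σnᵢ = 4.45 − 2X.
With p_i = (n_i/n_T)P, K_p = p_D^2 / (p_A p_E^3).
Substituting and setting equal to 0.616 atm^-2 gives a polynomial in X; the root in (0,1) is X = 0.518.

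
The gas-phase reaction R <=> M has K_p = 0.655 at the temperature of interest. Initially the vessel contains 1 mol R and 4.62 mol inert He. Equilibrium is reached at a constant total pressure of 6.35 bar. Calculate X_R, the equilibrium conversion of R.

X = 0.396

Let X = conversion of R (basis 1 mol R); extent of reaction ξ = X.
At extent ξ: n_R = 1 − X; n_M = X; n_I = 4.62 (inert).
Total moles n_T = 5.62 (Δν = 0, constant).
With p_i = (n_i/n_T)P, K_p = p_M / (p_R).
This yields a degree-1 equation in X; solving on (0,1), X = 0.396.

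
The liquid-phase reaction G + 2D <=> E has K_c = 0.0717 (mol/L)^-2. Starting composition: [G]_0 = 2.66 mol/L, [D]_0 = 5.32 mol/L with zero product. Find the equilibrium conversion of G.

X = 0.412

Let X = conversion of G; extent ξ = 2.66·X mol/L.
Concentrations: [G] = 2.66 − 2.66X; [D] = 5.32 − 5.32X; [E] = 2.66X.
K_c = [E] / ([G] [D]^2).
This equals 0.0717 at X = 0.412 (the root in 0 < X < 1).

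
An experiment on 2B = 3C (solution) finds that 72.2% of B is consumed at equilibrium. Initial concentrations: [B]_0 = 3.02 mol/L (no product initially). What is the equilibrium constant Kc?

Let X = conversion of B.
Concentrations: [B] = 3.02 − 3.02X; [C] = 4.53X.
At X = 0.722: [B] = 0.84, [C] = 3.27.
Kc = [C]^3 / ([B]^2) = 49.6 mol/L.

Kc = 49.6 mol/L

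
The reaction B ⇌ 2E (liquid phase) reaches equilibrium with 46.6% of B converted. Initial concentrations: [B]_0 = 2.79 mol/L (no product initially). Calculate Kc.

Let X = conversion of B.
Concentrations: [B] = 2.79 − 2.79X; [E] = 5.58X.
At X = 0.466: [B] = 1.49, [E] = 2.6.
Kc = [E]^2 / ([B]) = 4.54 mol/L.

Kc = 4.54 mol/L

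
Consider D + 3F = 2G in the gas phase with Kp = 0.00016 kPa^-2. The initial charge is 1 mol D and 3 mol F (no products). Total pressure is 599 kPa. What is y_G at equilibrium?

y_G = 0.534

Take 1 mol D as basis and let X be its fractional conversion, so ξ = X.
Moles: n_D = 1 − X; n_F = 3 − 3X; n_G = 2X.
Total moles n_T = 4 − 2X.
Mole fractions y_i = n_i/n_T; Kp = p_G^2 / (p_D p_F^3) with p_i = y_i·P.
Substituting and setting equal to 0.00016 kPa^-2 gives a polynomial in X; the root in (0,1) is X = 0.696.
Then n_G = 1.39, n_T = 2.61, so y_G = 0.534.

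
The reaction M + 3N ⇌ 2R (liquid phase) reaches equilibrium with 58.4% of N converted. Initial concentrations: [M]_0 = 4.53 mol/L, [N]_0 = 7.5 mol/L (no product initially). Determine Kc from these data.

Let X = conversion of N.
Concentrations: [M] = 4.53 − 2.5X; [N] = 7.5 − 7.5X; [R] = 5X.
At X = 0.584: [M] = 3.07, [N] = 3.12, [R] = 2.92.
Kc = [R]^2 / ([M] [N]^3) = 0.0914 (mol/L)^-2.

Kc = 0.0914 (mol/L)^-2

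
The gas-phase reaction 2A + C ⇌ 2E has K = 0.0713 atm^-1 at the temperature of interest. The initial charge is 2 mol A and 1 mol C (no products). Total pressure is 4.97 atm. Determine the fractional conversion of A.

X = 0.238

Basis: 2 mol A initially; let X = conversion of A. Extent ξ = X.
Species balance: n_A = 2 − 2X; n_C = 1 − X; n_E = 2X.
n_T = Σnᵢ = 3 − X.
With p_i = (n_i/n_T)P, K = p_E^2 / (p_A^2 p_C).
Equating to 0.0713 atm^-1 and solving on 0 < X < 1: X = 0.238.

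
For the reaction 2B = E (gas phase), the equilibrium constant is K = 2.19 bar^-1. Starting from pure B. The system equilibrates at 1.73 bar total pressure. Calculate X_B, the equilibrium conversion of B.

X = 0.751

Let X = conversion of B (basis 1 mol B); extent of reaction ξ = 0.5X.
Moles: n_B = 1 − X; n_E = 0.5X.
n_T = Σnᵢ = 1 − 0.5X.
With p_i = (n_i/n_T)P, K = p_E / (p_B^2).
This yields a degree-2 equation in X; solving on (0,1), X = 0.751.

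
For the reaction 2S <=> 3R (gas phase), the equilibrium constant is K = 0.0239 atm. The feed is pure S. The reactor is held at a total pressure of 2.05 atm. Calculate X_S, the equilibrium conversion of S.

Take 1 mol S as basis and let X be its fractional conversion, so ξ = 0.5X.
Moles: n_S = 1 − X; n_R = 1.5X.
Summing: n_T = 1 + 0.5X.
y_i = n_i/n_T, p_i = y_i·P. K = p_R^3 / (p_S^2).
This yields a degree-3 equation in X; solving on (0,1), X = 0.140.

X = 0.140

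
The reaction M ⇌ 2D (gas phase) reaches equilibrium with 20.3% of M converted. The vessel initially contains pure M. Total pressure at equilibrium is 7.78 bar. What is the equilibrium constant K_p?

Take 1 mol M as basis and let X be its fractional conversion, so ξ = X.
Species balance: n_M = 1 − X; n_D = 2X.
n_T = Σnᵢ = 1 + X.
At X = 0.203: n_M = 0.797, n_D = 0.406, n_T = 1.2.
p_i = (n_i/n_T)·P. K_p = p_D^2 / (p_M) = 1.34 bar.

K_p = 1.34 bar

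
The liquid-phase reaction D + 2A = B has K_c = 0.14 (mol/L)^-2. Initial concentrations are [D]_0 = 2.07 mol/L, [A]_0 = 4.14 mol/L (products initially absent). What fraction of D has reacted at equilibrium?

X = 0.434

Let X = conversion of D; extent ξ = 2.07·X mol/L.
Concentrations: [D] = 2.07 − 2.07X; [A] = 4.14 − 4.14X; [B] = 2.07X.
K_c = [B] / ([D] [A]^2).
Setting equal to 0.14 and solving for X on (0,1) gives X = 0.434.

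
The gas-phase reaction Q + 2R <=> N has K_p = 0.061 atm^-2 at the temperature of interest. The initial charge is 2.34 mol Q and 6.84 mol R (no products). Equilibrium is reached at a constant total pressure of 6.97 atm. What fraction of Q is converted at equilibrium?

X = 0.552

Take 2.34 mol Q as basis and let X be its fractional conversion, so ξ = 2.34X.
Moles: n_Q = 2.34 − 2.34X; n_R = 6.84 − 4.68X; n_N = 2.34X.
Summing: n_T = 9.18 − 4.68X.
Mole fractions y_i = n_i/n_T; K_p = p_N / (p_Q p_R^2) with p_i = y_i·P.
Substituting and setting equal to 0.061 atm^-2 gives a polynomial in X; the root in (0,1) is X = 0.552.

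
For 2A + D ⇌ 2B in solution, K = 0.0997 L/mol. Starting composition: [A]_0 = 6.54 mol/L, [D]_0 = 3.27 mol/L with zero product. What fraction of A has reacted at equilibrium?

Let X = conversion of A; extent ξ = 6.54X/2 mol/L.
Concentrations: [A] = 6.54 − 6.54X; [D] = 3.27 − 3.27X; [B] = 6.54X.
K = [B]^2 / ([A]^2 [D]).
Solving K = 0.0997 for X ∈ (0,1): X = 0.320.

X = 0.320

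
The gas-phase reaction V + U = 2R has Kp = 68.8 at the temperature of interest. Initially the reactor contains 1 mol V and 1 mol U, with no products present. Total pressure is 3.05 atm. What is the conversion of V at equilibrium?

Basis: 1 mol V initially; let X = conversion of V. Extent ξ = X.
At extent ξ: n_V = 1 − X; n_U = 1 − X; n_R = 2X.
Since Δν = 0, n_T = 2 throughout.
Mole fractions y_i = n_i/n_T; Kp = p_R^2 / (p_V p_U) with p_i = y_i·P.
Substituting and setting equal to 68.8 gives a polynomial in X; the root in (0,1) is X = 0.806.

X = 0.806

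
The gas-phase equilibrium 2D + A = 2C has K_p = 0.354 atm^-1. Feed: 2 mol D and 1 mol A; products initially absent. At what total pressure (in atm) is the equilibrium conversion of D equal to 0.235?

Take 2 mol D as basis and let X be its fractional conversion, so ξ = X.
Mole table: n_D = 2 − 2X; n_A = 1 − X; n_C = 2X.
Total moles n_T = 3 − X.
K_p = p_C^2 / (p_D^2 p_A) with p_i = (n_i/n_T)·P.
At X = 0.235: the mole-fraction product g(X) = Π y_i^ν_i = 0.3411. Since K_p = g(X)·P^{-1}, P = (g/K_p)^(1/1) = (0.3411/0.354)^(1/1) = 0.963 atm.

P = 0.963 atm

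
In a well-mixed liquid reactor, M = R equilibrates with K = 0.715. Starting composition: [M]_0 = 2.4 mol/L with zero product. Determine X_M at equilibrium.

Let X = conversion of M; extent ξ = 2.4·X mol/L.
Concentrations: [M] = 2.4 − 2.4X; [R] = 2.4X.
K = [R] / ([M]).
Equating to 0.715: the physical root is X = 0.417.

X = 0.417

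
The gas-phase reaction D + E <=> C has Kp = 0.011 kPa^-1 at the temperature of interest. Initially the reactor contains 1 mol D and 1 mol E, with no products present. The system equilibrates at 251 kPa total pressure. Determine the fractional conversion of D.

X = 0.484

Let X = conversion of D (basis 1 mol D); extent of reaction ξ = X.
Mole table: n_D = 1 − X; n_E = 1 − X; n_C = X.
Summing: n_T = 2 − X.
Mole fractions y_i = n_i/n_T; Kp = p_C / (p_D p_E) with p_i = y_i·P.
This yields a degree-2 equation in X; solving on (0,1), X = 0.484.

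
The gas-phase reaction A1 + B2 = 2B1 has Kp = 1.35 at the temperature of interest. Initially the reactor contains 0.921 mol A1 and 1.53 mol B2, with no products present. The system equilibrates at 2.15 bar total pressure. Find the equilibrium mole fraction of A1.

y_A1 = 0.201

Let X = conversion of A1 (basis 0.921 mol A1); extent of reaction ξ = 0.921X.
Mole table: n_A1 = 0.921 − 0.921X; n_B2 = 1.53 − 0.921X; n_B1 = 1.84X.
n_T stays at 2.45 (no change in mole number).
With p_i = (n_i/n_T)P, Kp = p_B1^2 / (p_A1 p_B2).
Setting this equal to 1.35 and taking the physical root (0 < X < 1) gives X = 0.465.
Then n_A1 = 0.493, n_T = 2.45, so y_A1 = 0.201.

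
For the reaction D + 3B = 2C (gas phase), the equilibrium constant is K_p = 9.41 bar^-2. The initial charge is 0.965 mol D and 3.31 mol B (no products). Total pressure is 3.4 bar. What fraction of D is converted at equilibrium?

Basis: 0.965 mol D initially; let X = conversion of D. Extent ξ = 0.965X.
Moles: n_D = 0.965 − 0.965X; n_B = 3.31 − 2.9X; n_C = 1.93X.
n_T = Σnᵢ = 4.28 − 1.93X.
Mole fractions y_i = n_i/n_T; K_p = p_C^2 / (p_D p_B^3) with p_i = y_i·P.
This yields a degree-4 equation in X; solving on (0,1), X = 0.810.

X = 0.810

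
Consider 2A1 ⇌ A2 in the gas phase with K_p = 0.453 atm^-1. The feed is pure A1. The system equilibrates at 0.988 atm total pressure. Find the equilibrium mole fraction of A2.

y_A2 = 0.251

Basis: 1 mol A1 initially; let X = conversion of A1. Extent ξ = 0.5X.
Mole table: n_A1 = 1 − X; n_A2 = 0.5X.
n_T = Σnᵢ = 1 − 0.5X.
y_i = n_i/n_T, p_i = y_i·P. K_p = p_A2 / (p_A1^2).
This yields a degree-2 equation in X; solving on (0,1), X = 0.401.
Then n_A2 = 0.201, n_T = 0.799, so y_A2 = 0.251.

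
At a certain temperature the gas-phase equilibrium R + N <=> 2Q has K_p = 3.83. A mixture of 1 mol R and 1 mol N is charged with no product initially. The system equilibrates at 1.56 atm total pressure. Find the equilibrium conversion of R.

X = 0.495

Let X = conversion of R (basis 1 mol R); extent of reaction ξ = X.
Moles: n_R = 1 − X; n_N = 1 − X; n_Q = 2X.
Total moles n_T = 2 (Δν = 0, constant).
Mole fractions y_i = n_i/n_T; K_p = p_Q^2 / (p_R p_N) with p_i = y_i·P.
Setting this equal to 3.83 and taking the physical root (0 < X < 1) gives X = 0.495.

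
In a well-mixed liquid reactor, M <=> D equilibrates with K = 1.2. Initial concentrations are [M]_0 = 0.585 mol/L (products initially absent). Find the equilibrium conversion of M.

Let X = conversion of M; extent ξ = 0.585·X mol/L.
Concentrations: [M] = 0.585 − 0.585X; [D] = 0.585X.
K = [D] / ([M]).
Solving K = 1.2 for X ∈ (0,1): X = 0.545.

X = 0.545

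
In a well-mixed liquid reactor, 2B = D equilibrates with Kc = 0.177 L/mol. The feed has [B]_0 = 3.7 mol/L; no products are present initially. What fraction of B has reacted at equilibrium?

Let X = conversion of B; extent ξ = 3.7X/2 mol/L.
Concentrations: [B] = 3.7 − 3.7X; [D] = 1.85X.
Kc = [D] / ([B]^2).
Equating to 0.177 L/mol: the physical root is X = 0.428.

X = 0.428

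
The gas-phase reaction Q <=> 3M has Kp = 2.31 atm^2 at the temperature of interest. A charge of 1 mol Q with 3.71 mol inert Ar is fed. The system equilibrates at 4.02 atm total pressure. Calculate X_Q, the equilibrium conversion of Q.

X = 0.451

Let X = conversion of Q (basis 1 mol Q); extent of reaction ξ = X.
At extent ξ: n_Q = 1 − X; n_M = 3X; n_I = 3.71 (inert).
Total moles n_T = 4.71 + 2X.
y_i = n_i/n_T, p_i = y_i·P. Kp = p_M^3 / (p_Q).
Substituting and setting equal to 2.31 atm^2 gives a polynomial in X; the root in (0,1) is X = 0.451.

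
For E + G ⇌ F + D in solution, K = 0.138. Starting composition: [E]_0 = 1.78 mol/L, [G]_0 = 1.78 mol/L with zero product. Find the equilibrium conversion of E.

Let X = conversion of E; extent ξ = 1.78·X mol/L.
Concentrations: [E] = 1.78 − 1.78X; [G] = 1.78 − 1.78X; [F] = 1.78X; [D] = 1.78X.
K = [F] [D] / ([E] [G]).
Solving K = 0.138 for X ∈ (0,1): X = 0.271.

X = 0.271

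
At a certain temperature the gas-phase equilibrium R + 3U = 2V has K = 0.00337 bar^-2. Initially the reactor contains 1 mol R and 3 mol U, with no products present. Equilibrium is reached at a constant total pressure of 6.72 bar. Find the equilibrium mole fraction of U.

y_U = 0.673

Take 1 mol R as basis and let X be its fractional conversion, so ξ = X.
Species balance: n_R = 1 − X; n_U = 3 − 3X; n_V = 2X.
Total moles n_T = 4 − 2X.
y_i = n_i/n_T, p_i = y_i·P. K = p_V^2 / (p_R p_U^3).
This yields a degree-4 equation in X; solving on (0,1), X = 0.185.
Then n_U = 2.44, n_T = 3.63, so y_U = 0.673.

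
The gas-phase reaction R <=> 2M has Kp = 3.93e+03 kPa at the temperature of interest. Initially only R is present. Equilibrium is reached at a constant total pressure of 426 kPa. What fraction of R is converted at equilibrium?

Basis: 1 mol R initially; let X = conversion of R. Extent ξ = X.
Species balance: n_R = 1 − X; n_M = 2X.
Total moles n_T = 1 + X.
With p_i = (n_i/n_T)P, Kp = p_M^2 / (p_R).
Equating to 3.93e+03 kPa and solving on 0 < X < 1: X = 0.835.

X = 0.835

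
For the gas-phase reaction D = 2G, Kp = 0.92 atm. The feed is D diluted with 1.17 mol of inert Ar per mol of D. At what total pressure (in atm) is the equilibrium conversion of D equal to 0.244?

Let X = conversion of D (basis 1 mol D); extent of reaction ξ = X.
At extent ξ: n_D = 1 − X; n_G = 2X; n_I = 1.17 (inert).
Summing: n_T = 2.17 + X.
Kp = p_G^2 / (p_D) with p_i = (n_i/n_T)·P.
At X = 0.244: the mole-fraction product g(X) = Π y_i^ν_i = 0.1305. Since Kp = g(X)·P^{1}, P = (Kp/g)^(1/1) = (0.92/0.1305)^(1/1) = 7.05 atm.

P = 7.05 atm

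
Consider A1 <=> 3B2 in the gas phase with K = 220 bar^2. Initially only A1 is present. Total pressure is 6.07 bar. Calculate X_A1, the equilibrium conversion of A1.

Let X = conversion of A1 (basis 1 mol A1); extent of reaction ξ = X.
At extent ξ: n_A1 = 1 − X; n_B2 = 3X.
Total moles n_T = 1 + 2X.
y_i = n_i/n_T, p_i = y_i·P. K = p_B2^3 / (p_A1).
Equating to 220 bar^2 and solving on 0 < X < 1: X = 0.718.

X = 0.718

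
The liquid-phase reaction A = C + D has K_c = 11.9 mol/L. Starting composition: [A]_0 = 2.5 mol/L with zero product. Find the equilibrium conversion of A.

Let X = conversion of A; extent ξ = 2.5·X mol/L.
Concentrations: [A] = 2.5 − 2.5X; [C] = 2.5X; [D] = 2.5X.
K_c = [C] [D] / ([A]).
Setting equal to 11.9 and solving for X on (0,1) gives X = 0.849.

X = 0.849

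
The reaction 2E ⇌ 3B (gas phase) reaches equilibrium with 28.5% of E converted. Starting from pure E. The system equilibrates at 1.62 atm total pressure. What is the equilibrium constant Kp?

Basis: 1 mol E initially; let X = conversion of E. Extent ξ = 0.5X.
Species balance: n_E = 1 − X; n_B = 1.5X.
n_T = Σnᵢ = 1 + 0.5X.
At X = 0.285: n_E = 0.715, n_B = 0.427, n_T = 1.14.
p_i = (n_i/n_T)·P. Kp = p_B^3 / (p_E^2) = 0.217 atm.

Kp = 0.217 atm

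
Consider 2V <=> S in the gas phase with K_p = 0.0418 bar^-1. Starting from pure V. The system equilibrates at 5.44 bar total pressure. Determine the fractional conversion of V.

Let X = conversion of V (basis 1 mol V); extent of reaction ξ = 0.5X.
At extent ξ: n_V = 1 − X; n_S = 0.5X.
n_T = Σnᵢ = 1 − 0.5X.
With p_i = (n_i/n_T)P, K_p = p_S / (p_V^2).
Setting this equal to 0.0418 bar^-1 and taking the physical root (0 < X < 1) gives X = 0.276.

X = 0.276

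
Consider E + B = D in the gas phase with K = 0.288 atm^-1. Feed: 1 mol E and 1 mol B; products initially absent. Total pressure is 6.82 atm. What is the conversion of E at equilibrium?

X = 0.419

Take 1 mol E as basis and let X be its fractional conversion, so ξ = X.
At extent ξ: n_E = 1 − X; n_B = 1 − X; n_D = X.
n_T = Σnᵢ = 2 − X.
With p_i = (n_i/n_T)P, K = p_D / (p_E p_B).
This yields a degree-2 equation in X; solving on (0,1), X = 0.419.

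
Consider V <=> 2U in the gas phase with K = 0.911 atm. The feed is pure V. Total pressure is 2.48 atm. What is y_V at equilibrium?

Let X = conversion of V (basis 1 mol V); extent of reaction ξ = X.
At extent ξ: n_V = 1 − X; n_U = 2X.
Total moles n_T = 1 + X.
Mole fractions y_i = n_i/n_T; K = p_U^2 / (p_V) with p_i = y_i·P.
This yields a degree-2 equation in X; solving on (0,1), X = 0.290.
Then n_V = 0.71, n_T = 1.29, so y_V = 0.550.

y_V = 0.550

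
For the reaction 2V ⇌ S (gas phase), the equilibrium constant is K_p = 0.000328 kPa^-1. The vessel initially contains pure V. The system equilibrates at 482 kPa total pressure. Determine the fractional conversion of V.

X = 0.217

Basis: 1 mol V initially; let X = conversion of V. Extent ξ = 0.5X.
At extent ξ: n_V = 1 − X; n_S = 0.5X.
Summing: n_T = 1 − 0.5X.
y_i = n_i/n_T, p_i = y_i·P. K_p = p_S / (p_V^2).
Setting this equal to 0.000328 kPa^-1 and taking the physical root (0 < X < 1) gives X = 0.217.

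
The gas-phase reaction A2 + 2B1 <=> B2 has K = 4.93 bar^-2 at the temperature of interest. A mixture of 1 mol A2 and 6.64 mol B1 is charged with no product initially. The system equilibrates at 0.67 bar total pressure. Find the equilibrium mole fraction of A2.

y_A2 = 0.060

Let X = conversion of A2 (basis 1 mol A2); extent of reaction ξ = X.
Species balance: n_A2 = 1 − X; n_B1 = 6.64 − 2X; n_B2 = X.
n_T = Σnᵢ = 7.64 − 2X.
With p_i = (n_i/n_T)P, K = p_B2 / (p_A2 p_B1^2).
Setting this equal to 4.93 bar^-2 and taking the physical root (0 < X < 1) gives X = 0.612.
Then n_A2 = 0.388, n_T = 6.42, so y_A2 = 0.060.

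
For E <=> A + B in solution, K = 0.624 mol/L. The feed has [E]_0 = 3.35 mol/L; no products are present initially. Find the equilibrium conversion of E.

Let X = conversion of E; extent ξ = 3.35·X mol/L.
Concentrations: [E] = 3.35 − 3.35X; [A] = 3.35X; [B] = 3.35X.
K = [A] [B] / ([E]).
This equals 0.624 at X = 0.348 (the root in 0 < X < 1).

X = 0.348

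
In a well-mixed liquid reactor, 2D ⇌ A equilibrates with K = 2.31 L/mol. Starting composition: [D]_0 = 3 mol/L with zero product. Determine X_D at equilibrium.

X = 0.765

Let X = conversion of D; extent ξ = 3X/2 mol/L.
Concentrations: [D] = 3 − 3X; [A] = 1.5X.
K = [A] / ([D]^2).
Equating to 2.31 L/mol: the physical root is X = 0.765.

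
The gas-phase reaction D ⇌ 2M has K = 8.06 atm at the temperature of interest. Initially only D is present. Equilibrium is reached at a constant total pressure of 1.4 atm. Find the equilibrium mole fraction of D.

y_D = 0.131

Take 1 mol D as basis and let X be its fractional conversion, so ξ = X.
Species balance: n_D = 1 − X; n_M = 2X.
n_T = Σnᵢ = 1 + X.
Mole fractions y_i = n_i/n_T; K = p_M^2 / (p_D) with p_i = y_i·P.
Setting this equal to 8.06 atm and taking the physical root (0 < X < 1) gives X = 0.768.
Then n_D = 0.232, n_T = 1.77, so y_D = 0.131.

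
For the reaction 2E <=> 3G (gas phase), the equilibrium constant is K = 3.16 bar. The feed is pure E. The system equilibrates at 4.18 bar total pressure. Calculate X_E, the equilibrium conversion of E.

X = 0.441

Let X = conversion of E (basis 1 mol E); extent of reaction ξ = 0.5X.
Species balance: n_E = 1 − X; n_G = 1.5X.
Total moles n_T = 1 + 0.5X.
Mole fractions y_i = n_i/n_T; K = p_G^3 / (p_E^2) with p_i = y_i·P.
Substituting and setting equal to 3.16 bar gives a polynomial in X; the root in (0,1) is X = 0.441.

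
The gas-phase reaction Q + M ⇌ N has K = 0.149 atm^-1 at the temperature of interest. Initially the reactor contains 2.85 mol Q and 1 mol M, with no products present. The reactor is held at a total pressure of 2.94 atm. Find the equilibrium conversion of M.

X = 0.241

Let X = conversion of M (basis 1 mol M); extent of reaction ξ = X.
At extent ξ: n_Q = 2.85 − X; n_M = 1 − X; n_N = X.
Total moles n_T = 3.85 − X.
Mole fractions y_i = n_i/n_T; K = p_N / (p_Q p_M) with p_i = y_i·P.
This yields a degree-2 equation in X; solving on (0,1), X = 0.241.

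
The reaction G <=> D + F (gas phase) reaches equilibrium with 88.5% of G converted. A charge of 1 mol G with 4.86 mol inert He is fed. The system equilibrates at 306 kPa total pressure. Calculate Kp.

Kp = 309 kPa

Let X = conversion of G (basis 1 mol G); extent of reaction ξ = X.
Mole table: n_G = 1 − X; n_D = X; n_F = X; n_I = 4.86 (inert).
Summing: n_T = 5.86 + X.
At X = 0.885: n_G = 0.115, n_D = 0.885, n_F = 0.885, n_T = 6.75.
p_i = (n_i/n_T)·P. Kp = p_D p_F / (p_G) = 309 kPa.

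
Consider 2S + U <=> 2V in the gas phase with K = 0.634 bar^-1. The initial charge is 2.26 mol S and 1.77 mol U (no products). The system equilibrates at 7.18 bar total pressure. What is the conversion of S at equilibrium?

Let X = conversion of S (basis 2.26 mol S); extent of reaction ξ = 1.13X.
Species balance: n_S = 2.26 − 2.26X; n_U = 1.77 − 1.13X; n_V = 2.26X.
n_T = Σnᵢ = 4.03 − 1.13X.
Mole fractions y_i = n_i/n_T; K = p_V^2 / (p_S^2 p_U) with p_i = y_i·P.
Equating to 0.634 bar^-1 and solving on 0 < X < 1: X = 0.553.

X = 0.553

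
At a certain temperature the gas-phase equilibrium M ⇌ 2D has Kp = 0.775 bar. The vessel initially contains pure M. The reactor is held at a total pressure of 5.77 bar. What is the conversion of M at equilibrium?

Basis: 1 mol M initially; let X = conversion of M. Extent ξ = X.
Moles: n_M = 1 − X; n_D = 2X.
Summing: n_T = 1 + X.
With p_i = (n_i/n_T)P, Kp = p_D^2 / (p_M).
Setting this equal to 0.775 bar and taking the physical root (0 < X < 1) gives X = 0.180.

X = 0.180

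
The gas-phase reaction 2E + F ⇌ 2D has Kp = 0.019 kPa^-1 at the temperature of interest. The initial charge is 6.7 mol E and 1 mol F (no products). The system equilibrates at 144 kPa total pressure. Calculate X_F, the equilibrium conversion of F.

Let X = conversion of F (basis 1 mol F); extent of reaction ξ = X.
At extent ξ: n_E = 6.7 − 2X; n_F = 1 − X; n_D = 2X.
Summing: n_T = 7.7 − X.
With p_i = (n_i/n_T)P, Kp = p_D^2 / (p_E^2 p_F).
Equating to 0.019 kPa^-1 and solving on 0 < X < 1: X = 0.773.

X = 0.773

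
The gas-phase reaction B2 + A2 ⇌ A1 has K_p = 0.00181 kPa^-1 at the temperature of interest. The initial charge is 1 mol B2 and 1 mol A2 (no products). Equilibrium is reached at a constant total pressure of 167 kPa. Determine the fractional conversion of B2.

X = 0.124

Basis: 1 mol B2 initially; let X = conversion of B2. Extent ξ = X.
Mole table: n_B2 = 1 − X; n_A2 = 1 − X; n_A1 = X.
n_T = Σnᵢ = 2 − X.
Mole fractions y_i = n_i/n_T; K_p = p_A1 / (p_B2 p_A2) with p_i = y_i·P.
Setting this equal to 0.00181 kPa^-1 and taking the physical root (0 < X < 1) gives X = 0.124.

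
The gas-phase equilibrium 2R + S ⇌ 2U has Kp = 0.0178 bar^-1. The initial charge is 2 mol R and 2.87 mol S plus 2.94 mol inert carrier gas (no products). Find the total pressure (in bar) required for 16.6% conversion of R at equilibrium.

Basis: 2 mol R initially; let X = conversion of R. Extent ξ = X.
At extent ξ: n_R = 2 − 2X; n_S = 2.87 − X; n_U = 2X; n_I = 2.94 (inert).
Summing: n_T = 7.81 − X.
Kp = p_U^2 / (p_R^2 p_S) with p_i = (n_i/n_T)·P.
At X = 0.166: the mole-fraction product g(X) = Π y_i^ν_i = 0.112. Since Kp = g(X)·P^{-1}, P = (g/Kp)^(1/1) = (0.112/0.0178)^(1/1) = 6.29 bar.

P = 6.29 bar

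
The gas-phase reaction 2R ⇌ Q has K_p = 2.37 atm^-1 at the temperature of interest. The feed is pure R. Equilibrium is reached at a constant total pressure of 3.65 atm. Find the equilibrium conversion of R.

X = 0.832

Basis: 1 mol R initially; let X = conversion of R. Extent ξ = 0.5X.
Moles: n_R = 1 − X; n_Q = 0.5X.
Summing: n_T = 1 − 0.5X.
With p_i = (n_i/n_T)P, K_p = p_Q / (p_R^2).
Substituting and setting equal to 2.37 atm^-1 gives a polynomial in X; the root in (0,1) is X = 0.832.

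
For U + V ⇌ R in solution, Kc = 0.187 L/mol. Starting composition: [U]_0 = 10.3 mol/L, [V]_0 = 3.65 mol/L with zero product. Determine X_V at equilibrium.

Let X = conversion of V; extent ξ = 3.65·X mol/L.
Concentrations: [U] = 10.3 − 3.65X; [V] = 3.65 − 3.65X; [R] = 3.65X.
Kc = [R] / ([U] [V]).
Solving Kc = 0.187 for X ∈ (0,1): X = 0.602.

X = 0.602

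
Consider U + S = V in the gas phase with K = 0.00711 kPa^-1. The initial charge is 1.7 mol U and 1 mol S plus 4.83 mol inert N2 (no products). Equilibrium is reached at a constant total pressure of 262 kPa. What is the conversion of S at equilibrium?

X = 0.269

Let X = conversion of S (basis 1 mol S); extent of reaction ξ = X.
Species balance: n_U = 1.7 − X; n_S = 1 − X; n_V = X; n_I = 4.83 (inert).
n_T = Σnᵢ = 7.53 − X.
Mole fractions y_i = n_i/n_T; K = p_V / (p_U p_S) with p_i = y_i·P.
Setting this equal to 0.00711 kPa^-1 and taking the physical root (0 < X < 1) gives X = 0.269.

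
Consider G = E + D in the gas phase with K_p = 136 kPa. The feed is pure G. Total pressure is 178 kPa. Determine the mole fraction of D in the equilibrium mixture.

Let X = conversion of G (basis 1 mol G); extent of reaction ξ = X.
Species balance: n_G = 1 − X; n_E = X; n_D = X.
Summing: n_T = 1 + X.
Mole fractions y_i = n_i/n_T; K_p = p_E p_D / (p_G) with p_i = y_i·P.
Equating to 136 kPa and solving on 0 < X < 1: X = 0.658.
Then n_D = 0.658, n_T = 1.66, so y_D = 0.397.

y_D = 0.397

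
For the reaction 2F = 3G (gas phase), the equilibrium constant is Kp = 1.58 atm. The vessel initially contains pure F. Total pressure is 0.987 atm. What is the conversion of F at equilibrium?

X = 0.518

Take 1 mol F as basis and let X be its fractional conversion, so ξ = 0.5X.
Species balance: n_F = 1 − X; n_G = 1.5X.
Summing: n_T = 1 + 0.5X.
With p_i = (n_i/n_T)P, Kp = p_G^3 / (p_F^2).
Equating to 1.58 atm and solving on 0 < X < 1: X = 0.518.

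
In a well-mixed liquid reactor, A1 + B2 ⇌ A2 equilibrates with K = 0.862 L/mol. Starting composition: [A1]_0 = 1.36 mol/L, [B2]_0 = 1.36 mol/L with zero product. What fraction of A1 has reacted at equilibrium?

Let X = conversion of A1; extent ξ = 1.36·X mol/L.
Concentrations: [A1] = 1.36 − 1.36X; [B2] = 1.36 − 1.36X; [A2] = 1.36X.
K = [A2] / ([A1] [B2]).
This equals 0.862 at X = 0.409 (the root in 0 < X < 1).

X = 0.409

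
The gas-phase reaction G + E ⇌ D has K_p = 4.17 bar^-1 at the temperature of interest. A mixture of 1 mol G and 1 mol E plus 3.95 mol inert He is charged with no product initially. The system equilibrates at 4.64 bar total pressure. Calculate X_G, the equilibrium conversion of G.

Let X = conversion of G (basis 1 mol G); extent of reaction ξ = X.
Mole table: n_G = 1 − X; n_E = 1 − X; n_D = X; n_I = 3.95 (inert).
Total moles n_T = 5.95 − X.
y_i = n_i/n_T, p_i = y_i·P. K_p = p_D / (p_G p_E).
This yields a degree-2 equation in X; solving on (0,1), X = 0.594.

X = 0.594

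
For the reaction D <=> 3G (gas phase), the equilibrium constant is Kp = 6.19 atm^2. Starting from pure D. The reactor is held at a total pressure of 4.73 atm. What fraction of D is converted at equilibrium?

Basis: 1 mol D initially; let X = conversion of D. Extent ξ = X.
At extent ξ: n_D = 1 − X; n_G = 3X.
Summing: n_T = 1 + 2X.
With p_i = (n_i/n_T)P, Kp = p_G^3 / (p_D).
Setting this equal to 6.19 atm^2 and taking the physical root (0 < X < 1) gives X = 0.260.

X = 0.260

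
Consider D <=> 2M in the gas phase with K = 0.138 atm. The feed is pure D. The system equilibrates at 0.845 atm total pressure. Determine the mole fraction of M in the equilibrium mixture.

y_M = 0.331

Basis: 1 mol D initially; let X = conversion of D. Extent ξ = X.
Mole table: n_D = 1 − X; n_M = 2X.
Summing: n_T = 1 + X.
y_i = n_i/n_T, p_i = y_i·P. K = p_M^2 / (p_D).
Substituting and setting equal to 0.138 atm gives a polynomial in X; the root in (0,1) is X = 0.198.
Then n_M = 0.396, n_T = 1.2, so y_M = 0.331.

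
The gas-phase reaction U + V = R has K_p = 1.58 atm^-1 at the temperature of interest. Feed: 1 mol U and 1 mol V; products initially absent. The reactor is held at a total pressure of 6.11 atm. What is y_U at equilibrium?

y_U = 0.235

Take 1 mol U as basis and let X be its fractional conversion, so ξ = X.
At extent ξ: n_U = 1 − X; n_V = 1 − X; n_R = X.
Summing: n_T = 2 − X.
y_i = n_i/n_T, p_i = y_i·P. K_p = p_R / (p_U p_V).
Setting this equal to 1.58 atm^-1 and taking the physical root (0 < X < 1) gives X = 0.694.
Then n_U = 0.306, n_T = 1.31, so y_U = 0.235.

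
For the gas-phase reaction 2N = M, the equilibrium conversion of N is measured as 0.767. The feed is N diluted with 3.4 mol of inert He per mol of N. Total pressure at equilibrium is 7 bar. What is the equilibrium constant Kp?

Basis: 1 mol N initially; let X = conversion of N. Extent ξ = 0.5X.
Moles: n_N = 1 − X; n_M = 0.5X; n_I = 3.4 (inert).
Summing: n_T = 4.4 − 0.5X.
At X = 0.767: n_N = 0.233, n_M = 0.384, n_T = 4.02.
p_i = (n_i/n_T)·P. Kp = p_M / (p_N^2) = 4.05 bar^-1.

Kp = 4.05 bar^-1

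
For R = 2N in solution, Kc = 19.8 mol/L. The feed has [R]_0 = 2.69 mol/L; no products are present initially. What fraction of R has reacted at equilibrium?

X = 0.719

Let X = conversion of R; extent ξ = 2.69·X mol/L.
Concentrations: [R] = 2.69 − 2.69X; [N] = 5.38X.
Kc = [N]^2 / ([R]).
Solving Kc = 19.8 for X ∈ (0,1): X = 0.719.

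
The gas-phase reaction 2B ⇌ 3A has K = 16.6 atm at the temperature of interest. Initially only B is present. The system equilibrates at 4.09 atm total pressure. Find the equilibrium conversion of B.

X = 0.615

Let X = conversion of B (basis 1 mol B); extent of reaction ξ = 0.5X.
At extent ξ: n_B = 1 − X; n_A = 1.5X.
Summing: n_T = 1 + 0.5X.
y_i = n_i/n_T, p_i = y_i·P. K = p_A^3 / (p_B^2).
Substituting and setting equal to 16.6 atm gives a polynomial in X; the root in (0,1) is X = 0.615.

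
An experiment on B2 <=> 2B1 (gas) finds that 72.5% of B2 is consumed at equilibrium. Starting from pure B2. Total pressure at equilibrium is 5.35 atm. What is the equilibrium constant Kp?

Kp = 23.7 atm

Let X = conversion of B2 (basis 1 mol B2); extent of reaction ξ = X.
At extent ξ: n_B2 = 1 − X; n_B1 = 2X.
Total moles n_T = 1 + X.
At X = 0.725: n_B2 = 0.275, n_B1 = 1.45, n_T = 1.73.
p_i = (n_i/n_T)·P. Kp = p_B1^2 / (p_B2) = 23.7 atm.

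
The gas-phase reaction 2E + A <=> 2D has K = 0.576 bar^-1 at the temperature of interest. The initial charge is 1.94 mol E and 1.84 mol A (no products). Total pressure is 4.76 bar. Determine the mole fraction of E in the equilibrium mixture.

y_E = 0.287

Let X = conversion of E (basis 1.94 mol E); extent of reaction ξ = 0.97X.
Mole table: n_E = 1.94 − 1.94X; n_A = 1.84 − 0.97X; n_D = 1.94X.
Total moles n_T = 3.78 − 0.97X.
y_i = n_i/n_T, p_i = y_i·P. K = p_D^2 / (p_E^2 p_A).
Equating to 0.576 bar^-1 and solving on 0 < X < 1: X = 0.514.
Then n_E = 0.942, n_T = 3.28, so y_E = 0.287.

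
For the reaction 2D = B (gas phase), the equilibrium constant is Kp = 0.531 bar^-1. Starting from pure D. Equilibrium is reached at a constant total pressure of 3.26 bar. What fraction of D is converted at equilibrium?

Basis: 1 mol D initially; let X = conversion of D. Extent ξ = 0.5X.
At extent ξ: n_D = 1 − X; n_B = 0.5X.
Summing: n_T = 1 − 0.5X.
With p_i = (n_i/n_T)P, Kp = p_B / (p_D^2).
Setting this equal to 0.531 bar^-1 and taking the physical root (0 < X < 1) gives X = 0.645.

X = 0.645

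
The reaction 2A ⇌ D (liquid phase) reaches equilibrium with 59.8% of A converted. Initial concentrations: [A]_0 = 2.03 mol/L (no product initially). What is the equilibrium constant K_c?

K_c = 0.911 L/mol

Let X = conversion of A.
Concentrations: [A] = 2.03 − 2.03X; [D] = 1.01X.
At X = 0.598: [A] = 0.816, [D] = 0.607.
K_c = [D] / ([A]^2) = 0.911 L/mol.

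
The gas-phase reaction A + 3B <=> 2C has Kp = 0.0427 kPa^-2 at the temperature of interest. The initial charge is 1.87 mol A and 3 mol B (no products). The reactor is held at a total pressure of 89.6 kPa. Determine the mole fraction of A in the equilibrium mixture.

y_A = 0.321

Let X = conversion of B (basis 3 mol B); extent of reaction ξ = X.
At extent ξ: n_A = 1.87 − X; n_B = 3 − 3X; n_C = 2X.
Summing: n_T = 4.87 − 2X.
With p_i = (n_i/n_T)P, Kp = p_C^2 / (p_A p_B^3).
Equating to 0.0427 kPa^-2 and solving on 0 < X < 1: X = 0.854.
Then n_A = 1.02, n_T = 3.16, so y_A = 0.321.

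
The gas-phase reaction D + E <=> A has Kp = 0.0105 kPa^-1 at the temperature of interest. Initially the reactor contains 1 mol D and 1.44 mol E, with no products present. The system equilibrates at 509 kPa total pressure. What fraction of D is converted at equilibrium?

Let X = conversion of D (basis 1 mol D); extent of reaction ξ = X.
Moles: n_D = 1 − X; n_E = 1.44 − X; n_A = X.
n_T = Σnᵢ = 2.44 − X.
y_i = n_i/n_T, p_i = y_i·P. Kp = p_A / (p_D p_E).
Equating to 0.0105 kPa^-1 and solving on 0 < X < 1: X = 0.695.

X = 0.695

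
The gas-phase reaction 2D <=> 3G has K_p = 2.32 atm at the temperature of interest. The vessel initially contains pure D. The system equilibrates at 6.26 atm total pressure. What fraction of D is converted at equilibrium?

Basis: 1 mol D initially; let X = conversion of D. Extent ξ = 0.5X.
Species balance: n_D = 1 − X; n_G = 1.5X.
Summing: n_T = 1 + 0.5X.
With p_i = (n_i/n_T)P, K_p = p_G^3 / (p_D^2).
Equating to 2.32 atm and solving on 0 < X < 1: X = 0.372.

X = 0.372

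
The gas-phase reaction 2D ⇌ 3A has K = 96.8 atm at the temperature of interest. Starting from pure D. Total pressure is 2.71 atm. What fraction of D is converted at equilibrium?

X = 0.811

Take 1 mol D as basis and let X be its fractional conversion, so ξ = 0.5X.
Moles: n_D = 1 − X; n_A = 1.5X.
Total moles n_T = 1 + 0.5X.
With p_i = (n_i/n_T)P, K = p_A^3 / (p_D^2).
This yields a degree-3 equation in X; solving on (0,1), X = 0.811.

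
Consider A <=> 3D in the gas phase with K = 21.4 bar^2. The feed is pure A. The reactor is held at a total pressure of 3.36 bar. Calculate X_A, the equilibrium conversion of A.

Let X = conversion of A (basis 1 mol A); extent of reaction ξ = X.
Species balance: n_A = 1 − X; n_D = 3X.
n_T = Σnᵢ = 1 + 2X.
y_i = n_i/n_T, p_i = y_i·P. K = p_D^3 / (p_A).
This yields a degree-3 equation in X; solving on (0,1), X = 0.520.

X = 0.520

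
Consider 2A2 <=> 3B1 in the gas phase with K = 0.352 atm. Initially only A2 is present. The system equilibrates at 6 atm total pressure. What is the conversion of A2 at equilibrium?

Take 1 mol A2 as basis and let X be its fractional conversion, so ξ = 0.5X.
Moles: n_A2 = 1 − X; n_B1 = 1.5X.
n_T = Σnᵢ = 1 + 0.5X.
y_i = n_i/n_T, p_i = y_i·P. K = p_B1^3 / (p_A2^2).
This yields a degree-3 equation in X; solving on (0,1), X = 0.226.

X = 0.226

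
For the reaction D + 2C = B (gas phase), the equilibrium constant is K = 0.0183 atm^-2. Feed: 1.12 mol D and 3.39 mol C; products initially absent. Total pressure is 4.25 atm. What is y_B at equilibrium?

y_B = 0.040

Let X = conversion of D (basis 1.12 mol D); extent of reaction ξ = 1.12X.
Moles: n_D = 1.12 − 1.12X; n_C = 3.39 − 2.24X; n_B = 1.12X.
n_T = Σnᵢ = 4.51 − 2.24X.
y_i = n_i/n_T, p_i = y_i·P. K = p_B / (p_D p_C^2).
Setting this equal to 0.0183 atm^-2 and taking the physical root (0 < X < 1) gives X = 0.150.
Then n_B = 0.168, n_T = 4.17, so y_B = 0.040.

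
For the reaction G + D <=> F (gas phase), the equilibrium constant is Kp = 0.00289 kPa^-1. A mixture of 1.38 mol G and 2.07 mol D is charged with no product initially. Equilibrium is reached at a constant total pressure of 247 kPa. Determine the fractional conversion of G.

Basis: 1.38 mol G initially; let X = conversion of G. Extent ξ = 1.38X.
Species balance: n_G = 1.38 − 1.38X; n_D = 2.07 − 1.38X; n_F = 1.38X.
Total moles n_T = 3.45 − 1.38X.
Mole fractions y_i = n_i/n_T; Kp = p_F / (p_G p_D) with p_i = y_i·P.
Setting this equal to 0.00289 kPa^-1 and taking the physical root (0 < X < 1) gives X = 0.282.

X = 0.282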